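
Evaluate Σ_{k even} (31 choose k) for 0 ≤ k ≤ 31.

1073741824

Even-k terms of row 31 sum to 2^30 = 1073741824.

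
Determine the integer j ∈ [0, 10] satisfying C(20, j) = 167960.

9

C(20,j) increases on 0 ≤ j ≤ 10. C(20,8) = 125970 and C(20,9) = 167960, so j = 9.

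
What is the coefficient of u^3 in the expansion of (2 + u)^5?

40

The general term is C(5,j)·(2)^j·(u)^(5-j); the u^3 term has j = 2.
C(5,2) = 10.
Coefficient = C(5,2) · 2^2 = 10 · 4 = 40.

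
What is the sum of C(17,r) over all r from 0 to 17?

131072

Setting x = 1 in (1+x)^17 gives Σ C(17,r) = 2^17 = 131072.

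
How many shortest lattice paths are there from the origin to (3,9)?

220

Each path is a sequence of 12 steps with 3 rights: C(12,3) = 220.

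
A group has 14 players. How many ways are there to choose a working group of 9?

This is C(14,9) = 2002.

2002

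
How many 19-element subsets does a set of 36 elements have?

8597496600

C(36,19) = C(36,17) by symmetry.
C(36,17) = (36·35·34·33·32·31·30·29·28·27·26·25·24·23·22·21·20) / 17! = 3058021453718104473600000 / 355687428096000 = 8597496600.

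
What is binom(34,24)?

131128140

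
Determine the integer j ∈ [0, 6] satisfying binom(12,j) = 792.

C(12,j) increases on 0 ≤ j ≤ 6. C(12,4) = 495 and C(12,5) = 792, so j = 5.

5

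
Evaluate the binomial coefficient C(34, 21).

C(34,21) = C(34,13) by symmetry.
C(34,13) = (34·33·32·31·30·29·28·27·26·25·24·23·22) / 13! = 5778574175582208000 / 6227020800 = 927983760.

927983760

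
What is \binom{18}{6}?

18564

C(18,6) = (18·17·16·15·14·13) / 6! = 13366080 / 720 = 18564.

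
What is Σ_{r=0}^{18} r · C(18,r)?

Since r·C(18,r) = 18·C(17,r−1), the sum is 18·2^17 = 18·131072 = 2359296.

2359296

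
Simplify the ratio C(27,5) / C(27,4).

23/5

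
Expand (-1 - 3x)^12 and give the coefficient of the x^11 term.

The general term is C(12,j)·(-1)^j·(-3x)^(12-j); the x^11 term has j = 1.
C(12,1) = 12.
Coefficient = C(12,1) · (-1)^1 · (-3)^11 = 12 · (-1) · (-177147) = 2125764.

2125764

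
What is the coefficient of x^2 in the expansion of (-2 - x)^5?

-80

The general term is C(5,j)·(-2)^j·(-x)^(5-j); the x^2 term has j = 3.
C(5,3) = 10.
Coefficient = C(5,3) · (-2)^3 = 10 · (-8) = -80.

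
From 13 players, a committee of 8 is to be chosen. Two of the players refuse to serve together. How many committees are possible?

825

All 8-subsets: C(13,8) = 1287. Those containing both fixed elements: C(11,6) = 462.
1287 − 462 = 825.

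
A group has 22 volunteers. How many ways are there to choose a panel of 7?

170544

This is C(22,7) = 170544.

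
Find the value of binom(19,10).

92378

C(19,10) = C(19,9) by symmetry.
C(19,9) = (19·18·17·16·15·14·13·12·11) / 9! = 33522128640 / 362880 = 92378.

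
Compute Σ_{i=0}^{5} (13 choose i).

2380

1 + 13 + 78 + 286 + 715 + 1287 = 2380.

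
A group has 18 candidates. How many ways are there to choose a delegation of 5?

This is C(18,5) = 8568.

8568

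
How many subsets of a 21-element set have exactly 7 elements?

Choose the 7 positions: C(21,7) = 116280.

116280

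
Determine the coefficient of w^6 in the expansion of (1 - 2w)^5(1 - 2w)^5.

13440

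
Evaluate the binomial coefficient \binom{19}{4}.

C(19,4) = (19·18·17·16) / 4! = 93024 / 24 = 3876.

3876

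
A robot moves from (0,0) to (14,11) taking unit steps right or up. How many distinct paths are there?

4457400

Each path is a sequence of 25 steps with 14 rights: C(25,14) = 4457400.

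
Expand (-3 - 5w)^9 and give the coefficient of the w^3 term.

-7654500

The general term is C(9,j)·(-3)^j·(-5w)^(9-j); the w^3 term has j = 6.
C(9,6) = 84.
Coefficient = C(9,6) · (-3)^6 · (-5)^3 = 84 · 729 · (-125) = -7654500.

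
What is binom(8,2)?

C(8,2) = (8·7) / 2! = 56 / 2 = 28.

28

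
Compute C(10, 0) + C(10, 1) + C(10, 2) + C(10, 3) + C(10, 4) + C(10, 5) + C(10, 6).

848

1 + 10 + 45 + 120 + 210 + 252 + 210 = 848.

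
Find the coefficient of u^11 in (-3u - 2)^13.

-55269864

The general term is C(13,j)·(-3u)^j·(-2)^(13-j); the u^11 term has j = 11.
C(13,11) = 78.
Coefficient = C(13,11) · (-3)^11 · (-2)^2 = 78 · (-177147) · 4 = -55269864.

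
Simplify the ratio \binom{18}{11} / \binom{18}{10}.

C(n,k+1)/C(n,k) = (n−k)/(k+1) = (18−10)/(10+1) = 8/11.

8/11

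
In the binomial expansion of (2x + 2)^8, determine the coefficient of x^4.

The general term is C(8,j)·(2x)^j·(2)^(8-j); the x^4 term has j = 4.
C(8,4) = 70.
Coefficient = C(8,4) · 2^4 · 2^4 = 70 · 16 · 16 = 17920.

17920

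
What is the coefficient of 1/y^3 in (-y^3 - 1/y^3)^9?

-126

General term: C(9,j)·(-y^3)^j·(-1/y^3)^(9-j), with y-exponent 3j − 3(9−j) = 6j − 27.
Set 6j − 27 = -3: j = 4.
C(9,4) = 126; (-1)^4 = 1; (-1)^5 = -1.
Coefficient = 126 · 1 · (-1) = -126.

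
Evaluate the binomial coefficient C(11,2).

55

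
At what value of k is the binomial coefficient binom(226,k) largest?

113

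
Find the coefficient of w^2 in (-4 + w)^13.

The general term is C(13,j)·(-4)^j·(w)^(13-j); the w^2 term has j = 11.
C(13,11) = 78.
Coefficient = C(13,11) · (-4)^11 = 78 · (-4194304) = -327155712.

-327155712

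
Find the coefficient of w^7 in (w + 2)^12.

The general term is C(12,j)·(w)^j·(2)^(12-j); the w^7 term has j = 7.
C(12,7) = 792.
Coefficient = C(12,7) · 2^5 = 792 · 32 = 25344.

25344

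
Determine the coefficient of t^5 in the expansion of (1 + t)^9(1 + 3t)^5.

Coefficient of t^5 = Σ_{j} C(9,j)·1^j·C(5,5-j)·3^(5-j) for j from 0 to 5.
= 243 + 3645 + 9720 + 7560 + 1890 + 126 = 23184.

23184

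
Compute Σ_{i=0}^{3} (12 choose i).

1 + 12 + 66 + 220 = 299.

299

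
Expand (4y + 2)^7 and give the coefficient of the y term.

1792

The general term is C(7,j)·(4y)^j·(2)^(7-j); the y^1 term has j = 1.
C(7,1) = 7.
Coefficient = C(7,1) · 4^1 · 2^6 = 7 · 4 · 64 = 1792.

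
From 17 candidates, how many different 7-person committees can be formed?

19448

This is C(17,7) = 19448.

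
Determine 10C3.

120

C(10,3) = (10·9·8) / 3! = 720 / 6 = 120.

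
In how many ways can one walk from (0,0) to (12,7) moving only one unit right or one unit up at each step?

50388

Each path is a sequence of 19 steps with 12 rights: C(19,12) = 50388.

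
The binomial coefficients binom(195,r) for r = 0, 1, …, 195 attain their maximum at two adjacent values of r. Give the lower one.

97

For odd n = 195, C(195,r) peaks at r = (n−1)/2 and (n+1)/2; the lower is 97.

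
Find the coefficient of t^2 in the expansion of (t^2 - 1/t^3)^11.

330

General term: C(11,j)·(t^2)^j·(-1/t^3)^(11-j), with t-exponent 2j − 3(11−j) = 5j − 33.
Set 5j − 33 = 2: j = 7.
C(11,7) = 330; 1^7 = 1; (-1)^4 = 1.
Coefficient = 330 · 1 · 1 = 330.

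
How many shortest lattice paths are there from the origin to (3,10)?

Each path is a sequence of 13 steps with 3 rights: C(13,3) = 286.

286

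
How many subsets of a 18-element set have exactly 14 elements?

3060

Choose the 14 positions: C(18,14) = 3060.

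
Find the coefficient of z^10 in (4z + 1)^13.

299892736

The general term is C(13,j)·(4z)^j·(1)^(13-j); the z^10 term has j = 10.
C(13,10) = 286.
Coefficient = C(13,10) · 4^10 = 286 · 1048576 = 299892736.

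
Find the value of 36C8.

30260340

C(36,8) = (36·35·34·33·32·31·30·29) / 8! = 1220096908800 / 40320 = 30260340.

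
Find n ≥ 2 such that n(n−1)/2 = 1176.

n(n−1)/2 = 1176 ⇒ n(n−1) = 2352. Since 49·48 = 2352, n = 49.

49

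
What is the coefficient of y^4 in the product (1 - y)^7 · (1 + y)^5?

Coefficient of y^4 = Σ_{j} C(7,j)·(-1)^j·C(5,4-j)·1^(4-j) for j from 0 to 4.
= 5 + (-70) + 210 + (-175) + 35 = 5.

5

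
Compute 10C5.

252

C(10,5) = (10·9·8·7·6) / 5! = 30240 / 120 = 252.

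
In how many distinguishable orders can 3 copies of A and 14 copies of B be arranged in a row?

680

Choose positions for the A's: C(17,3) = 680.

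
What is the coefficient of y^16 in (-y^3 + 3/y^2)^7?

General term: C(7,j)·(-y^3)^j·(3/y^2)^(7-j), with y-exponent 3j − 2(7−j) = 5j − 14.
Set 5j − 14 = 16: j = 6.
C(7,6) = 7; (-1)^6 = 1; 3^1 = 3.
Coefficient = 7 · 1 · 3 = 21.

21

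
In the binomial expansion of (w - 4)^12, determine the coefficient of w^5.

The general term is C(12,j)·(w)^j·(-4)^(12-j); the w^5 term has j = 5.
C(12,5) = 792.
Coefficient = C(12,5) · (-4)^7 = 792 · (-16384) = -12976128.

-12976128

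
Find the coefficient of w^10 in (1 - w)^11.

The general term is C(11,j)·(1)^j·(-w)^(11-j); the w^10 term has j = 1.
C(11,1) = 11.
Coefficient = C(11,1) = 11.

11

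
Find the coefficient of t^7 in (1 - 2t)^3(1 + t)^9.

Coefficient of t^7 = Σ_{j} C(3,j)·(-2)^j·C(9,7-j)·1^(7-j) for j from 0 to 3.
= 36 + (-504) + 1512 + (-1008) = 36.

36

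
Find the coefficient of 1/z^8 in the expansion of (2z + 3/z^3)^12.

General term: C(12,j)·(2z)^j·(3/z^3)^(12-j), with z-exponent 1j − 3(12−j) = 4j − 36.
Set 4j − 36 = -8: j = 7.
C(12,7) = 792; 2^7 = 128; 3^5 = 243.
Coefficient = 792 · 128 · 243 = 24634368.

24634368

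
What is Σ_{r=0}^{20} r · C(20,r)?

10485760

Differentiating (1+x)^20 and setting x=1: Σ r·C(20,r) = 20·2^19 = 10485760.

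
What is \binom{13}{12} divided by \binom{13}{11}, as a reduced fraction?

C(n,k+1)/C(n,k) = (n−k)/(k+1) = (13−11)/(11+1) = 2/12 = 1/6.

1/6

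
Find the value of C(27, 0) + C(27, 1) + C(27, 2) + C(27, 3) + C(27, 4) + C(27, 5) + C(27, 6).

397594

1 + 27 + 351 + 2925 + 17550 + 80730 + 296010 = 397594.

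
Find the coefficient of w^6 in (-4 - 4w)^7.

The general term is C(7,j)·(-4)^j·(-4w)^(7-j); the w^6 term has j = 1.
C(7,1) = 7.
Coefficient = C(7,1) · (-4)^1 · (-4)^6 = 7 · (-4) · 4096 = -114688.

-114688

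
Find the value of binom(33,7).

C(33,7) = (33·32·31·30·29·28·27) / 7! = 21531121920 / 5040 = 4272048.

4272048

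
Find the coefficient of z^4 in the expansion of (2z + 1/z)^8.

1792

General term: C(8,j)·(2z)^j·(1/z)^(8-j), with z-exponent 1j − 1(8−j) = 2j − 8.
Set 2j − 8 = 4: j = 6.
C(8,6) = 28; 2^6 = 64; 1^2 = 1.
Coefficient = 28 · 64 · 1 = 1792.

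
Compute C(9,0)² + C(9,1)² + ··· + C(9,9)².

48620

Σ C(9,i)² is the coefficient of x^9 in (1+x)^9(1+x)^9 = (1+x)^18, i.e. C(18,9) = 48620.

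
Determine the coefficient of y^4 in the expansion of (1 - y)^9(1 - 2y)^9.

14886

Coefficient of y^4 = Σ_{j} C(9,j)·(-1)^j·C(9,4-j)·(-2)^(4-j) for j from 0 to 4.
= 2016 + 6048 + 5184 + 1512 + 126 = 14886.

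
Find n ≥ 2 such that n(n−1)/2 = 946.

44

n(n−1)/2 = 946 ⇒ n(n−1) = 1892. Since 44·43 = 1892, n = 44.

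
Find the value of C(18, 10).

C(18,10) = C(18,8) by symmetry.
C(18,8) = (18·17·16·15·14·13·12·11) / 8! = 1764322560 / 40320 = 43758.

43758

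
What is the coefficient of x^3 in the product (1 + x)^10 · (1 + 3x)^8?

Coefficient of x^3 = Σ_{j} C(10,j)·1^j·C(8,3-j)·3^(3-j) for j from 0 to 3.
= 1512 + 2520 + 1080 + 120 = 5232.

5232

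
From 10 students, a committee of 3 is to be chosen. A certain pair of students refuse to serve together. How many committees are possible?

All 3-subsets: C(10,3) = 120. Those containing both fixed elements: C(8,1) = 8.
120 − 8 = 112.

112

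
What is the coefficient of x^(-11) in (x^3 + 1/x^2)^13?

General term: C(13,j)·(x^3)^j·(1/x^2)^(13-j), with x-exponent 3j − 2(13−j) = 5j − 26.
Set 5j − 26 = -11: j = 3.
C(13,3) = 286; 1^3 = 1; 1^10 = 1.
Coefficient = 286 · 1 · 1 = 286.

286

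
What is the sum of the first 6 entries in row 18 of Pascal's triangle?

1 + 18 + 153 + 816 + 3060 + 8568 = 12616.

12616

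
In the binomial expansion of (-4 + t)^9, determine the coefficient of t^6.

-5376

The general term is C(9,j)·(-4)^j·(t)^(9-j); the t^6 term has j = 3.
C(9,3) = 84.
Coefficient = C(9,3) · (-4)^3 = 84 · (-64) = -5376.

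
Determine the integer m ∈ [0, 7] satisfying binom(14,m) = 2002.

C(14,m) increases on 0 ≤ m ≤ 7. C(14,4) = 1001 and C(14,5) = 2002, so m = 5.

5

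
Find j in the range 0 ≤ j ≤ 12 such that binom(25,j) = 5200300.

C(25,j) increases on 0 ≤ j ≤ 12. C(25,11) = 4457400 and C(25,12) = 5200300, so j = 12.

12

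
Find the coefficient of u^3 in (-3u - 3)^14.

1741000716

The general term is C(14,j)·(-3u)^j·(-3)^(14-j); the u^3 term has j = 3.
C(14,3) = 364.
Coefficient = C(14,3) · (-3)^3 · (-3)^11 = 364 · (-27) · (-177147) = 1741000716.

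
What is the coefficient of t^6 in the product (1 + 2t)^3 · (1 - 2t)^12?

Coefficient of t^6 = Σ_{j} C(3,j)·2^j·C(12,6-j)·(-2)^(6-j) for j from 0 to 3.
= 59136 + (-152064) + 95040 + (-14080) = -11968.

-11968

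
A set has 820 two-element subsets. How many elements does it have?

41

n(n−1)/2 = 820 ⇒ n(n−1) = 1640. Since 41·40 = 1640, n = 41.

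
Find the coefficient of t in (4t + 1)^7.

The general term is C(7,j)·(4t)^j·(1)^(7-j); the t^1 term has j = 1.
C(7,1) = 7.
Coefficient = C(7,1) · 4^1 = 7 · 4 = 28.

28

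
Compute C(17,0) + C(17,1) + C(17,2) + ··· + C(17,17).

131072

Setting x = 1 in (1+x)^17 gives Σ C(17,i) = 2^17 = 131072.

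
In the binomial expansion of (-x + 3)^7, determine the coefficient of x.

-5103

The general term is C(7,j)·(-x)^j·(3)^(7-j); the x^1 term has j = 1.
C(7,1) = 7.
Coefficient = C(7,1) · (-1)^1 · 3^6 = 7 · (-1) · 729 = -5103.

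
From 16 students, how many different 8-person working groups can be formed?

12870

This is C(16,8) = 12870.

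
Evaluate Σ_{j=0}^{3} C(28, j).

3683

1 + 28 + 378 + 3276 = 3683.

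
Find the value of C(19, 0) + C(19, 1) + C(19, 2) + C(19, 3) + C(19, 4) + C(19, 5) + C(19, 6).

1 + 19 + 171 + 969 + 3876 + 11628 + 27132 = 43796.

43796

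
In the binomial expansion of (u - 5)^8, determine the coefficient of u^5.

The general term is C(8,j)·(u)^j·(-5)^(8-j); the u^5 term has j = 5.
C(8,5) = 56.
Coefficient = C(8,5) · (-5)^3 = 56 · (-125) = -7000.

-7000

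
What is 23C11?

1352078

C(23,11) = (23·22·21·20·19·18·17·16·15·14·13) / 11! = 53970627110400 / 39916800 = 1352078.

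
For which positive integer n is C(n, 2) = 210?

n(n−1)/2 = 210 ⇒ n(n−1) = 420. Since 21·20 = 420, n = 21.

21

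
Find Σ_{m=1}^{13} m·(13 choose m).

Since m·C(13,m) = 13·C(12,m−1), the sum is 13·2^12 = 13·4096 = 53248.

53248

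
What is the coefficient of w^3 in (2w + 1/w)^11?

42240

General term: C(11,j)·(2w)^j·(1/w)^(11-j), with w-exponent 1j − 1(11−j) = 2j − 11.
Set 2j − 11 = 3: j = 7.
C(11,7) = 330; 2^7 = 128; 1^4 = 1.
Coefficient = 330 · 128 · 1 = 42240.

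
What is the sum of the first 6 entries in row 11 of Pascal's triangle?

1 + 11 + 55 + 165 + 330 + 462 = 1024.

1024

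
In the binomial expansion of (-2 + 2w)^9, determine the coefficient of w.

4608

The general term is C(9,j)·(-2)^j·(2w)^(9-j); the w^1 term has j = 8.
C(9,8) = 9.
Coefficient = C(9,8) · (-2)^8 · 2^1 = 9 · 256 · 2 = 4608.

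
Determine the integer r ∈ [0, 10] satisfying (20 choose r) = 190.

2

C(20,r) increases on 0 ≤ r ≤ 10. C(20,1) = 20 and C(20,2) = 190, so r = 2.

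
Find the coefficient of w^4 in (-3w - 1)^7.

-2835

The general term is C(7,j)·(-3w)^j·(-1)^(7-j); the w^4 term has j = 4.
C(7,4) = 35.
Coefficient = C(7,4) · (-3)^4 · (-1)^3 = 35 · 81 · (-1) = -2835.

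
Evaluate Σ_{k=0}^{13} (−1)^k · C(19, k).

-8568

The partial alternating sum Σ_{k=0}^{13} (−1)^k C(19,k) = (−1)^13 C(18,13) = -8568.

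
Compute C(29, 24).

118755

C(29,24) = C(29,5) by symmetry.
C(29,5) = (29·28·27·26·25) / 5! = 14250600 / 120 = 118755.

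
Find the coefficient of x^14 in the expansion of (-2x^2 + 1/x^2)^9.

General term: C(9,j)·(-2x^2)^j·(1/x^2)^(9-j), with x-exponent 2j − 2(9−j) = 4j − 18.
Set 4j − 18 = 14: j = 8.
C(9,8) = 9; (-2)^8 = 256; 1^1 = 1.
Coefficient = 9 · 256 · 1 = 2304.

2304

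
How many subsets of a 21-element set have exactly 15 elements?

54264

Choose the 15 positions: C(21,15) = 54264.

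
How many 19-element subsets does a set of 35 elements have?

4059928950

C(35,19) = C(35,16) by symmetry.
C(35,16) = (35·34·33·32·31·30·29·28·27·26·25·24·23·22·21·20) / 16! = 84945040381058457600000 / 20922789888000 = 4059928950.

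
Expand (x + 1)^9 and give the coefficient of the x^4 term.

126

The general term is C(9,j)·(x)^j·(1)^(9-j); the x^4 term has j = 4.
C(9,4) = 126.
Coefficient = C(9,4) = 126.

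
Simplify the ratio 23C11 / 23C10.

C(n,k+1)/C(n,k) = (n−k)/(k+1) = (23−10)/(10+1) = 13/11.

13/11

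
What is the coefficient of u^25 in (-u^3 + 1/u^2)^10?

-10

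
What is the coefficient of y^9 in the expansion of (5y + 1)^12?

429687500

The general term is C(12,j)·(5y)^j·(1)^(12-j); the y^9 term has j = 9.
C(12,9) = 220.
Coefficient = C(12,9) · 5^9 = 220 · 1953125 = 429687500.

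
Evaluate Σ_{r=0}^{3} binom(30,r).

1 + 30 + 435 + 4060 = 4526.

4526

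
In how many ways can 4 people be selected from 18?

3060

This is C(18,4) = 3060.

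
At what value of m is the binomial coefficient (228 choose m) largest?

C(228,m) is maximized at m = 228/2 = 114.

114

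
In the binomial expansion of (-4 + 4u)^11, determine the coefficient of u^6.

The general term is C(11,j)·(-4)^j·(4u)^(11-j); the u^6 term has j = 5.
C(11,5) = 462.
Coefficient = C(11,5) · (-4)^5 · 4^6 = 462 · (-1024) · 4096 = -1937768448.

-1937768448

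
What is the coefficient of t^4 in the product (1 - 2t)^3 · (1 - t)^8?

Coefficient of t^4 = Σ_{j} C(3,j)·(-2)^j·C(8,4-j)·(-1)^(4-j) for j from 0 to 3.
= 70 + 336 + 336 + 64 = 806.

806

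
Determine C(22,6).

74613

C(22,6) = (22·21·20·19·18·17) / 6! = 53721360 / 720 = 74613.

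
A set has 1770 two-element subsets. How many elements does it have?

60

n(n−1)/2 = 1770 ⇒ n(n−1) = 3540. Since 60·59 = 3540, n = 60.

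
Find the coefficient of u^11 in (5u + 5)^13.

The general term is C(13,j)·(5u)^j·(5)^(13-j); the u^11 term has j = 11.
C(13,11) = 78.
Coefficient = C(13,11) · 5^11 · 5^2 = 78 · 48828125 · 25 = 95214843750.

95214843750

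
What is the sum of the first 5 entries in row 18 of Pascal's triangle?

1 + 18 + 153 + 816 + 3060 = 4048.

4048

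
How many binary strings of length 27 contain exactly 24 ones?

2925

Choose the 24 positions: C(27,24) = 2925.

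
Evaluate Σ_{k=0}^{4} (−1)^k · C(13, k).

495

The partial alternating sum Σ_{k=0}^{4} (−1)^k C(13,k) = (−1)^4 C(12,4) = 495.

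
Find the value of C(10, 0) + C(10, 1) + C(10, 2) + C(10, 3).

1 + 10 + 45 + 120 = 176.

176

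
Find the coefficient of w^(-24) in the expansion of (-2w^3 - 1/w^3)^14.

2912

General term: C(14,j)·(-2w^3)^j·(-1/w^3)^(14-j), with w-exponent 3j − 3(14−j) = 6j − 42.
Set 6j − 42 = -24: j = 3.
C(14,3) = 364; (-2)^3 = -8; (-1)^11 = -1.
Coefficient = 364 · (-8) · (-1) = 2912.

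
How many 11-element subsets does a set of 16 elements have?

4368

C(16,11) = C(16,5) by symmetry.
C(16,5) = (16·15·14·13·12) / 5! = 524160 / 120 = 4368.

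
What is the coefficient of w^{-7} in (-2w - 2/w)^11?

General term: C(11,j)·(-2w)^j·(-2/w)^(11-j), with w-exponent 1j − 1(11−j) = 2j − 11.
Set 2j − 11 = -7: j = 2.
C(11,2) = 55; (-2)^2 = 4; (-2)^9 = -512.
Coefficient = 55 · 4 · (-512) = -112640.

-112640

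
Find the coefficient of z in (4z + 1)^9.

The general term is C(9,j)·(4z)^j·(1)^(9-j); the z^1 term has j = 1.
C(9,1) = 9.
Coefficient = C(9,1) · 4^1 = 9 · 4 = 36.

36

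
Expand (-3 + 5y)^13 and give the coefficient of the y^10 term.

The general term is C(13,j)·(-3)^j·(5y)^(13-j); the y^10 term has j = 3.
C(13,3) = 286.
Coefficient = C(13,3) · (-3)^3 · 5^10 = 286 · (-27) · 9765625 = -75410156250.

-75410156250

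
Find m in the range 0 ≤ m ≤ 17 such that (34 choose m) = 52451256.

C(34,m) increases on 0 ≤ m ≤ 17. C(34,8) = 18156204 and C(34,9) = 52451256, so m = 9.

9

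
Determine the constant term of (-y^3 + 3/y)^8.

General term: C(8,j)·(-y^3)^j·(3/y)^(8-j), with y-exponent 3j − 1(8−j) = 4j − 8.
Set 4j − 8 = 0: j = 2.
C(8,2) = 28; (-1)^2 = 1; 3^6 = 729.
Coefficient = 28 · 1 · 729 = 20412.

20412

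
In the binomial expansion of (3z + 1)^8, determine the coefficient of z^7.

The general term is C(8,j)·(3z)^j·(1)^(8-j); the z^7 term has j = 7.
C(8,7) = 8.
Coefficient = C(8,7) · 3^7 = 8 · 2187 = 17496.

17496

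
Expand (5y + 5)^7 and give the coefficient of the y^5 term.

The general term is C(7,j)·(5y)^j·(5)^(7-j); the y^5 term has j = 5.
C(7,5) = 21.
Coefficient = C(7,5) · 5^5 · 5^2 = 21 · 3125 · 25 = 1640625.

1640625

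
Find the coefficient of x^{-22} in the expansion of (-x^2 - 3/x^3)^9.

General term: C(9,j)·(-x^2)^j·(-3/x^3)^(9-j), with x-exponent 2j − 3(9−j) = 5j − 27.
Set 5j − 27 = -22: j = 1.
C(9,1) = 9; (-1)^1 = -1; (-3)^8 = 6561.
Coefficient = 9 · (-1) · 6561 = -59049.

-59049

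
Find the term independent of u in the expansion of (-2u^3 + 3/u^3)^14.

-960740352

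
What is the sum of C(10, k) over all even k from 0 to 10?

512

Even-k terms of row 10 sum to 2^9 = 512.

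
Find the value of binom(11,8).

165

C(11,8) = C(11,3) by symmetry.
C(11,3) = (11·10·9) / 3! = 990 / 6 = 165.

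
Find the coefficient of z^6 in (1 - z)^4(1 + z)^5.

Coefficient of z^6 = Σ_{j} C(4,j)·(-1)^j·C(5,6-j)·1^(6-j) for j from 1 to 4.
= (-4) + 30 + (-40) + 10 = -4.

-4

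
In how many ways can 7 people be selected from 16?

This is C(16,7) = 11440.

11440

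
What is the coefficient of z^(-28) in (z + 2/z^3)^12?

67584

General term: C(12,j)·(z)^j·(2/z^3)^(12-j), with z-exponent 1j − 3(12−j) = 4j − 36.
Set 4j − 36 = -28: j = 2.
C(12,2) = 66; 1^2 = 1; 2^10 = 1024.
Coefficient = 66 · 1 · 1024 = 67584.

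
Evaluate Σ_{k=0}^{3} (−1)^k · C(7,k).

The partial alternating sum Σ_{k=0}^{3} (−1)^k C(7,k) = (−1)^3 C(6,3) = -20.

-20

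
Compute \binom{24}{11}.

C(24,11) = (24·23·22·21·20·19·18·17·16·15·14) / 11! = 99638080819200 / 39916800 = 2496144.

2496144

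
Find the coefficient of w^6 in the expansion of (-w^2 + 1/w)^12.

924

General term: C(12,j)·(-w^2)^j·(1/w)^(12-j), with w-exponent 2j − 1(12−j) = 3j − 12.
Set 3j − 12 = 6: j = 6.
C(12,6) = 924; (-1)^6 = 1; 1^6 = 1.
Coefficient = 924 · 1 · 1 = 924.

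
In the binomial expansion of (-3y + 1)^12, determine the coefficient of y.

-36

The general term is C(12,j)·(-3y)^j·(1)^(12-j); the y^1 term has j = 1.
C(12,1) = 12.
Coefficient = C(12,1) · (-3)^1 = 12 · (-3) = -36.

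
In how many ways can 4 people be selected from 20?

This is C(20,4) = 4845.

4845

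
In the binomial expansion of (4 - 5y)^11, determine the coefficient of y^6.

7392000000

The general term is C(11,j)·(4)^j·(-5y)^(11-j); the y^6 term has j = 5.
C(11,5) = 462.
Coefficient = C(11,5) · 4^5 · (-5)^6 = 462 · 1024 · 15625 = 7392000000.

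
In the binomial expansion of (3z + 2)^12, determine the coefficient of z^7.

The general term is C(12,j)·(3z)^j·(2)^(12-j); the z^7 term has j = 7.
C(12,7) = 792.
Coefficient = C(12,7) · 3^7 · 2^5 = 792 · 2187 · 32 = 55427328.

55427328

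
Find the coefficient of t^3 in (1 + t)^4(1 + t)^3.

Coefficient of t^3 = Σ_{j} C(4,j)·C(3,3-j) for j from 0 to 3.
= 1 + 12 + 18 + 4 = 35.

35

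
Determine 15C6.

5005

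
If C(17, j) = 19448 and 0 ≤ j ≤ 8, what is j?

C(17,j) increases on 0 ≤ j ≤ 8. C(17,6) = 12376 and C(17,7) = 19448, so j = 7.

7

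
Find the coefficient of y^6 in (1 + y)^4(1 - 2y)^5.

72

Coefficient of y^6 = Σ_{j} C(4,j)·1^j·C(5,6-j)·(-2)^(6-j) for j from 1 to 4.
= (-128) + 480 + (-320) + 40 = 72.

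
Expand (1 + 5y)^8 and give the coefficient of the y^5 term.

175000

The general term is C(8,j)·(1)^j·(5y)^(8-j); the y^5 term has j = 3.
C(8,3) = 56.
Coefficient = C(8,3) · 5^5 = 56 · 3125 = 175000.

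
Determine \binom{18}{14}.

C(18,14) = C(18,4) by symmetry.
C(18,4) = (18·17·16·15) / 4! = 73440 / 24 = 3060.

3060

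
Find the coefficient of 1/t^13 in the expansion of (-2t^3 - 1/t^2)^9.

-18

General term: C(9,j)·(-2t^3)^j·(-1/t^2)^(9-j), with t-exponent 3j − 2(9−j) = 5j − 18.
Set 5j − 18 = -13: j = 1.
C(9,1) = 9; (-2)^1 = -2; (-1)^8 = 1.
Coefficient = 9 · (-2) · 1 = -18.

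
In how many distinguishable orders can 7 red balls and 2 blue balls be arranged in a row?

Choose positions for the red balls: C(9,7) = 36.

36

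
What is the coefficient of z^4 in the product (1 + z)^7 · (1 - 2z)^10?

Coefficient of z^4 = Σ_{j} C(7,j)·1^j·C(10,4-j)·(-2)^(4-j) for j from 0 to 4.
= 3360 + (-6720) + 3780 + (-700) + 35 = -245.

-245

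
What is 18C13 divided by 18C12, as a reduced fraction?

6/13

C(n,k+1)/C(n,k) = (n−k)/(k+1) = (18−12)/(12+1) = 6/13.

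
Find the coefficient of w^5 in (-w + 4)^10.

The general term is C(10,j)·(-w)^j·(4)^(10-j); the w^5 term has j = 5.
C(10,5) = 252.
Coefficient = C(10,5) · (-1)^5 · 4^5 = 252 · (-1) · 1024 = -258048.

-258048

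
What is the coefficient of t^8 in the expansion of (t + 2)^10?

180

The general term is C(10,j)·(t)^j·(2)^(10-j); the t^8 term has j = 8.
C(10,8) = 45.
Coefficient = C(10,8) · 2^2 = 45 · 4 = 180.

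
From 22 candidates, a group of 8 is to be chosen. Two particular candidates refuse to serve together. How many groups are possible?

All 8-subsets: C(22,8) = 319770. Those containing both fixed elements: C(20,6) = 38760.
319770 − 38760 = 281010.

281010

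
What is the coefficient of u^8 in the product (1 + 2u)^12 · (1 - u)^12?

Coefficient of u^8 = Σ_{j} C(12,j)·2^j·C(12,8-j)·(-1)^(8-j) for j from 0 to 8.
= 495 + (-19008) + 243936 + (-1393920) + 3920400 + (-5575680) + 3902976 + (-1216512) + 126720 = -10593.

-10593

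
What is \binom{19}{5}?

11628

C(19,5) = (19·18·17·16·15) / 5! = 1395360 / 120 = 11628.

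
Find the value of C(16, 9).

11440

C(16,9) = C(16,7) by symmetry.
C(16,7) = (16·15·14·13·12·11·10) / 7! = 57657600 / 5040 = 11440.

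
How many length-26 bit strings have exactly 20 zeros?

230230

Choose the 20 positions: C(26,20) = 230230.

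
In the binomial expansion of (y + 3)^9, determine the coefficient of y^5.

10206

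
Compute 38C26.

2707475148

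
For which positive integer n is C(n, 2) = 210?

21

n(n−1)/2 = 210 ⇒ n(n−1) = 420. Since 21·20 = 420, n = 21.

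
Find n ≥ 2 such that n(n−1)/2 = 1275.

n(n−1)/2 = 1275 ⇒ n(n−1) = 2550. Since 51·50 = 2550, n = 51.

51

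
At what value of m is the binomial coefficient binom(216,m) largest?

108

C(216,m) is maximized at m = 216/2 = 108.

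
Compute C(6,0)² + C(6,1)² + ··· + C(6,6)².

924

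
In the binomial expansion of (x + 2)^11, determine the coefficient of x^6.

14784

The general term is C(11,j)·(x)^j·(2)^(11-j); the x^6 term has j = 6.
C(11,6) = 462.
Coefficient = C(11,6) · 2^5 = 462 · 32 = 14784.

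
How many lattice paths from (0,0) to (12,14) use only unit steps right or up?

9657700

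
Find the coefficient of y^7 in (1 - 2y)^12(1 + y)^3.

Coefficient of y^7 = Σ_{j} C(12,j)·(-2)^j·C(3,7-j)·1^(7-j) for j from 4 to 7.
= 7920 + (-76032) + 177408 + (-101376) = 7920.

7920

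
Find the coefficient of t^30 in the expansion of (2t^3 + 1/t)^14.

General term: C(14,j)·(2t^3)^j·(1/t)^(14-j), with t-exponent 3j − 1(14−j) = 4j − 14.
Set 4j − 14 = 30: j = 11.
C(14,11) = 364; 2^11 = 2048; 1^3 = 1.
Coefficient = 364 · 2048 · 1 = 745472.

745472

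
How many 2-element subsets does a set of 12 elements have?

66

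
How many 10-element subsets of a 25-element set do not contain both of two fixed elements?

2778446

All 10-subsets: C(25,10) = 3268760. Those containing both fixed elements: C(23,8) = 490314.
3268760 − 490314 = 2778446.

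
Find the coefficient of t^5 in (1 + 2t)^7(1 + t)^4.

4942

Coefficient of t^5 = Σ_{j} C(7,j)·2^j·C(4,5-j)·1^(5-j) for j from 1 to 5.
= 14 + 336 + 1680 + 2240 + 672 = 4942.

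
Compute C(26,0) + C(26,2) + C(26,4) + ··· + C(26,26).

Even-k terms of row 26 sum to 2^25 = 33554432.

33554432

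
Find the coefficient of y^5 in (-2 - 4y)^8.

458752

The general term is C(8,j)·(-2)^j·(-4y)^(8-j); the y^5 term has j = 3.
C(8,3) = 56.
Coefficient = C(8,3) · (-2)^3 · (-4)^5 = 56 · (-8) · (-1024) = 458752.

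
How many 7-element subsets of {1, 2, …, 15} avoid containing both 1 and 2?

5148

All 7-subsets: C(15,7) = 6435. Those containing both fixed elements: C(13,5) = 1287.
6435 − 1287 = 5148.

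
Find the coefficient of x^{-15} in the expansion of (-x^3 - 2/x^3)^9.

-4608

General term: C(9,j)·(-x^3)^j·(-2/x^3)^(9-j), with x-exponent 3j − 3(9−j) = 6j − 27.
Set 6j − 27 = -15: j = 2.
C(9,2) = 36; (-1)^2 = 1; (-2)^7 = -128.
Coefficient = 36 · 1 · (-128) = -4608.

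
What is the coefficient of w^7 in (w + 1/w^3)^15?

105

General term: C(15,j)·(w)^j·(1/w^3)^(15-j), with w-exponent 1j − 3(15−j) = 4j − 45.
Set 4j − 45 = 7: j = 13.
C(15,13) = 105; 1^13 = 1; 1^2 = 1.
Coefficient = 105 · 1 · 1 = 105.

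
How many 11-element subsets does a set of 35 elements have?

417225900

C(35,11) = (35·34·33·32·31·30·29·28·27·26·25) / 11! = 16654322805120000 / 39916800 = 417225900.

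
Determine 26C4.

C(26,4) = (26·25·24·23) / 4! = 358800 / 24 = 14950.

14950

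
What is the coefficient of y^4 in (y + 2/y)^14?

64064

General term: C(14,j)·(y)^j·(2/y)^(14-j), with y-exponent 1j − 1(14−j) = 2j − 14.
Set 2j − 14 = 4: j = 9.
C(14,9) = 2002; 1^9 = 1; 2^5 = 32.
Coefficient = 2002 · 1 · 32 = 64064.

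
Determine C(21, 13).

C(21,13) = C(21,8) by symmetry.
C(21,8) = (21·20·19·18·17·16·15·14) / 8! = 8204716800 / 40320 = 203490.

203490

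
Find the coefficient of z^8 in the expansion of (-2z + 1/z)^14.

-745472

General term: C(14,j)·(-2z)^j·(1/z)^(14-j), with z-exponent 1j − 1(14−j) = 2j − 14.
Set 2j − 14 = 8: j = 11.
C(14,11) = 364; (-2)^11 = -2048; 1^3 = 1.
Coefficient = 364 · (-2048) · 1 = -745472.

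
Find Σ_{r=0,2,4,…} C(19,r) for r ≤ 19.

262144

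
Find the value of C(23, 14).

C(23,14) = C(23,9) by symmetry.
C(23,9) = (23·22·21·20·19·18·17·16·15) / 9! = 296541907200 / 362880 = 817190.

817190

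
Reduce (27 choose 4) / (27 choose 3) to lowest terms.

6

C(n,k+1)/C(n,k) = (n−k)/(k+1) = (27−3)/(3+1) = 24/4 = 6.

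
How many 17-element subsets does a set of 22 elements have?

26334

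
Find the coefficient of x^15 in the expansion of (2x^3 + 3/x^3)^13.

General term: C(13,j)·(2x^3)^j·(3/x^3)^(13-j), with x-exponent 3j − 3(13−j) = 6j − 39.
Set 6j − 39 = 15: j = 9.
C(13,9) = 715; 2^9 = 512; 3^4 = 81.
Coefficient = 715 · 512 · 81 = 29652480.

29652480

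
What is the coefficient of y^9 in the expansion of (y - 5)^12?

-27500

The general term is C(12,j)·(y)^j·(-5)^(12-j); the y^9 term has j = 9.
C(12,9) = 220.
Coefficient = C(12,9) · (-5)^3 = 220 · (-125) = -27500.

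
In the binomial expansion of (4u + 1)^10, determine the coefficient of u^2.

The general term is C(10,j)·(4u)^j·(1)^(10-j); the u^2 term has j = 2.
C(10,2) = 45.
Coefficient = C(10,2) · 4^2 = 45 · 16 = 720.

720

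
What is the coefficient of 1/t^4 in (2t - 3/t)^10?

-2099520

General term: C(10,j)·(2t)^j·(-3/t)^(10-j), with t-exponent 1j − 1(10−j) = 2j − 10.
Set 2j − 10 = -4: j = 3.
C(10,3) = 120; 2^3 = 8; (-3)^7 = -2187.
Coefficient = 120 · 8 · (-2187) = -2099520.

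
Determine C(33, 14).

818809200

C(33,14) = (33·32·31·30·29·28·27·26·25·24·23·22·21·20) / 14! = 71382386874839040000 / 87178291200 = 818809200.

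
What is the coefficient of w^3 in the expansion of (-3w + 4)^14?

The general term is C(14,j)·(-3w)^j·(4)^(14-j); the w^3 term has j = 3.
C(14,3) = 364.
Coefficient = C(14,3) · (-3)^3 · 4^11 = 364 · (-27) · 4194304 = -41221619712.

-41221619712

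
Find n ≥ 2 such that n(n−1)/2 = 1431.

54

n(n−1)/2 = 1431 ⇒ n(n−1) = 2862. Since 54·53 = 2862, n = 54.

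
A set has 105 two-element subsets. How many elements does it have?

15

n(n−1)/2 = 105 ⇒ n(n−1) = 210. Since 15·14 = 210, n = 15.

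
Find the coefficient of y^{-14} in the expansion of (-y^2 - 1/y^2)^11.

-55

General term: C(11,j)·(-y^2)^j·(-1/y^2)^(11-j), with y-exponent 2j − 2(11−j) = 4j − 22.
Set 4j − 22 = -14: j = 2.
C(11,2) = 55; (-1)^2 = 1; (-1)^9 = -1.
Coefficient = 55 · 1 · (-1) = -55.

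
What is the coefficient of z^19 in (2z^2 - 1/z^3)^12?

-24576

General term: C(12,j)·(2z^2)^j·(-1/z^3)^(12-j), with z-exponent 2j − 3(12−j) = 5j − 36.
Set 5j − 36 = 19: j = 11.
C(12,11) = 12; 2^11 = 2048; (-1)^1 = -1.
Coefficient = 12 · 2048 · (-1) = -24576.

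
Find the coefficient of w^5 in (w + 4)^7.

The general term is C(7,j)·(w)^j·(4)^(7-j); the w^5 term has j = 5.
C(7,5) = 21.
Coefficient = C(7,5) · 4^2 = 21 · 16 = 336.

336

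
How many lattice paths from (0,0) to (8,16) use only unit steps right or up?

Each path is a sequence of 24 steps with 8 rights: C(24,8) = 735471.

735471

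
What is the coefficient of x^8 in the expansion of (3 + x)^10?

405

The general term is C(10,j)·(3)^j·(x)^(10-j); the x^8 term has j = 2.
C(10,2) = 45.
Coefficient = C(10,2) · 3^2 = 45 · 9 = 405.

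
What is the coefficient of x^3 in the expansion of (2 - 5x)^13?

-36608000

The general term is C(13,j)·(2)^j·(-5x)^(13-j); the x^3 term has j = 10.
C(13,10) = 286.
Coefficient = C(13,10) · 2^10 · (-5)^3 = 286 · 1024 · (-125) = -36608000.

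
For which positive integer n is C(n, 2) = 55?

n(n−1)/2 = 55 ⇒ n(n−1) = 110. Since 11·10 = 110, n = 11.

11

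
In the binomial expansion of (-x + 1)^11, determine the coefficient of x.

-11

The general term is C(11,j)·(-x)^j·(1)^(11-j); the x^1 term has j = 1.
C(11,1) = 11.
Coefficient = C(11,1) · (-1)^1 = 11 · (-1) = -11.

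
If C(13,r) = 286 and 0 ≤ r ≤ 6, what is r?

C(13,r) increases on 0 ≤ r ≤ 6. C(13,2) = 78 and C(13,3) = 286, so r = 3.

3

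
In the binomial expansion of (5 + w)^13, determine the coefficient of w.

The general term is C(13,j)·(5)^j·(w)^(13-j); the w^1 term has j = 12.
C(13,12) = 13.
Coefficient = C(13,12) · 5^12 = 13 · 244140625 = 3173828125.

3173828125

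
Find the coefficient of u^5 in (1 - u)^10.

-252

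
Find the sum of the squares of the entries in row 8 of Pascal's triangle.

Σ C(8,k)² is the coefficient of x^8 in (1+x)^8(1+x)^8 = (1+x)^16, i.e. C(16,8) = 12870.

12870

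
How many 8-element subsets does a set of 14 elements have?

3003

C(14,8) = C(14,6) by symmetry.
C(14,6) = (14·13·12·11·10·9) / 6! = 2162160 / 720 = 3003.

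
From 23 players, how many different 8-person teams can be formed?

This is C(23,8) = 490314.

490314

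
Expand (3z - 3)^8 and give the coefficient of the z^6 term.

The general term is C(8,j)·(3z)^j·(-3)^(8-j); the z^6 term has j = 6.
C(8,6) = 28.
Coefficient = C(8,6) · 3^6 · (-3)^2 = 28 · 729 · 9 = 183708.

183708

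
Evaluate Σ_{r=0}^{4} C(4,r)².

70

By Vandermonde's identity, Σ C(4,r)² = C(8,4) = 70.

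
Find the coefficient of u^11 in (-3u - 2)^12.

4251528

The general term is C(12,j)·(-3u)^j·(-2)^(12-j); the u^11 term has j = 11.
C(12,11) = 12.
Coefficient = C(12,11) · (-3)^11 · (-2)^1 = 12 · (-177147) · (-2) = 4251528.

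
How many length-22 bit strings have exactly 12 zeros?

Choose the 12 positions: C(22,12) = 646646.

646646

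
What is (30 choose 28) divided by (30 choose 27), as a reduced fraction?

C(n,k+1)/C(n,k) = (n−k)/(k+1) = (30−27)/(27+1) = 3/28.

3/28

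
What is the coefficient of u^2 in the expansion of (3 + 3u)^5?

The general term is C(5,j)·(3)^j·(3u)^(5-j); the u^2 term has j = 3.
C(5,3) = 10.
Coefficient = C(5,3) · 3^3 · 3^2 = 10 · 27 · 9 = 2430.

2430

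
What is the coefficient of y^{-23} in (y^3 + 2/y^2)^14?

114688

General term: C(14,j)·(y^3)^j·(2/y^2)^(14-j), with y-exponent 3j − 2(14−j) = 5j − 28.
Set 5j − 28 = -23: j = 1.
C(14,1) = 14; 1^1 = 1; 2^13 = 8192.
Coefficient = 14 · 1 · 8192 = 114688.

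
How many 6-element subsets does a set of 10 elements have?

C(10,6) = C(10,4) by symmetry.
C(10,4) = (10·9·8·7) / 4! = 5040 / 24 = 210.

210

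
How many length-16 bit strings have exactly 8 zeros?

Choose the 8 positions: C(16,8) = 12870.

12870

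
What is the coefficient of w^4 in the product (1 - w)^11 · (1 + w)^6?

-40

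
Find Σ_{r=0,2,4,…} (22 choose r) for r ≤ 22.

Half of (1+1)^22 + (1−1)^22 gives the even-index sum: 2^21 = 2097152.

2097152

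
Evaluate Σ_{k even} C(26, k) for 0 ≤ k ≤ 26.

Even-k terms of row 26 sum to 2^25 = 33554432.

33554432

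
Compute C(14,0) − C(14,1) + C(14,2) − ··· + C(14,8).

The partial alternating sum Σ_{k=0}^{8} (−1)^k C(14,k) = (−1)^8 C(13,8) = 1287.

1287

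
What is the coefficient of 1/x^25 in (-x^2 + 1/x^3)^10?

-10

General term: C(10,j)·(-x^2)^j·(1/x^3)^(10-j), with x-exponent 2j − 3(10−j) = 5j − 30.
Set 5j − 30 = -25: j = 1.
C(10,1) = 10; (-1)^1 = -1; 1^9 = 1.
Coefficient = 10 · (-1) · 1 = -10.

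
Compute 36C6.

1947792

C(36,6) = (36·35·34·33·32·31) / 6! = 1402410240 / 720 = 1947792.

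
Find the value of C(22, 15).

170544

C(22,15) = C(22,7) by symmetry.
C(22,7) = (22·21·20·19·18·17·16) / 7! = 859541760 / 5040 = 170544.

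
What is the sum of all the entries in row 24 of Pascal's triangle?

16777216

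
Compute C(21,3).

1330

C(21,3) = (21·20·19) / 3! = 7980 / 6 = 1330.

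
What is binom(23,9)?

C(23,9) = (23·22·21·20·19·18·17·16·15) / 9! = 296541907200 / 362880 = 817190.

817190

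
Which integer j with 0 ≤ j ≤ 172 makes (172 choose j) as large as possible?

86

C(172,j) is maximized at j = 172/2 = 86.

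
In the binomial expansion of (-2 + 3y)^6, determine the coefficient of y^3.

The general term is C(6,j)·(-2)^j·(3y)^(6-j); the y^3 term has j = 3.
C(6,3) = 20.
Coefficient = C(6,3) · (-2)^3 · 3^3 = 20 · (-8) · 27 = -4320.

-4320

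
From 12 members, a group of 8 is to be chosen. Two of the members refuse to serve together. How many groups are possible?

All 8-subsets: C(12,8) = 495. Those containing both fixed elements: C(10,6) = 210.
495 − 210 = 285.

285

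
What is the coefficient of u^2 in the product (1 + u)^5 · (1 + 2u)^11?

340

Coefficient of u^2 = Σ_{j} C(5,j)·1^j·C(11,2-j)·2^(2-j) for j from 0 to 2.
= 220 + 110 + 10 = 340.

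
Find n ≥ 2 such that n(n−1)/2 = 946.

44

n(n−1)/2 = 946 ⇒ n(n−1) = 1892. Since 44·43 = 1892, n = 44.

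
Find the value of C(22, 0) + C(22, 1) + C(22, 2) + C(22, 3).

1794

1 + 22 + 231 + 1540 = 1794.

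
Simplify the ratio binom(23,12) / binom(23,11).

C(n,k+1)/C(n,k) = (n−k)/(k+1) = (23−11)/(11+1) = 12/12 = 1.

1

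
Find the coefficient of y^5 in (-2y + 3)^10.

-1959552

The general term is C(10,j)·(-2y)^j·(3)^(10-j); the y^5 term has j = 5.
C(10,5) = 252.
Coefficient = C(10,5) · (-2)^5 · 3^5 = 252 · (-32) · 243 = -1959552.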